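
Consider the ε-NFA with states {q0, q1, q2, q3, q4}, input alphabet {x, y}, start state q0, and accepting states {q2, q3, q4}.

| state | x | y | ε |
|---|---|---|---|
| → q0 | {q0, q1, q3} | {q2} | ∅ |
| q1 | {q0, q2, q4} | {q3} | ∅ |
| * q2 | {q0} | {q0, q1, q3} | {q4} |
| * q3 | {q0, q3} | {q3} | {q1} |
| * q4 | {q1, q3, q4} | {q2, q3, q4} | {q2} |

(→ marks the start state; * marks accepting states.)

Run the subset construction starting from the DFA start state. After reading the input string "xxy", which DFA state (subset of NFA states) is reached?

{q0, q1, q2, q3, q4}

Start: {q0}.
δ(q0,x) = {q0, q1, q3}.
Union: {q0, q1, q3}.
After x: {q0, q1, q3}.
δ(q0,x) = {q0, q1, q3}; δ(q1,x) = {q0, q2, q4}; δ(q3,x) = {q0, q3}.
Union: {q0, q1, q2, q3, q4}.
After x: {q0, q1, q2, q3, q4}.
δ(q0,y) = {q2}; δ(q1,y) = {q3}; δ(q2,y) = {q0, q1, q3}; δ(q3,y) = {q3}; δ(q4,y) = {q2, q3, q4}.
Union: {q0, q1, q2, q3, q4}.
After y: {q0, q1, q2, q3, q4}.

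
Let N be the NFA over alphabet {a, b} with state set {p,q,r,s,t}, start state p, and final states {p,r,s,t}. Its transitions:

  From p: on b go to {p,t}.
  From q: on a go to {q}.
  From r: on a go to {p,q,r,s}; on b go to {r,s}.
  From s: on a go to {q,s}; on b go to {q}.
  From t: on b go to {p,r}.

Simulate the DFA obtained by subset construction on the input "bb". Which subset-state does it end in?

{p,r,t}

Start: {p}.
δ(p,b) = {p,t}.
Union: {p,t}.
After b: {p,t}.
δ(p,b) = {p,t}; δ(t,b) = {p,r}.
Union: {p,r,t}.
After b: {p,r,t}.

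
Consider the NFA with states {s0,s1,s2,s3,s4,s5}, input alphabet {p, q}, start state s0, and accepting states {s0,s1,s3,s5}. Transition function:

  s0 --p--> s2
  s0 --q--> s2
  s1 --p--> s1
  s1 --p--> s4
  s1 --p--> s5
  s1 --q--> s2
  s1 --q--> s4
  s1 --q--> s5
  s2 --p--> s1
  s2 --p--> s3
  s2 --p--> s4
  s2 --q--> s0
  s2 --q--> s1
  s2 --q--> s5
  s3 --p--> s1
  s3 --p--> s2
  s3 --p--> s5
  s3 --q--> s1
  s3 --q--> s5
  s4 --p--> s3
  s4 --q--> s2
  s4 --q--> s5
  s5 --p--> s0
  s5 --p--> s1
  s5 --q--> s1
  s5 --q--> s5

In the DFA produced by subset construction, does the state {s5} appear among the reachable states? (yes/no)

Start state of the DFA: {s0}.
{s0} --p--> {s2}  [new]
{s0} --q--> {s2}  [seen]
{s2} --p--> {s1,s3,s4}  [new]
{s2} --q--> {s0,s1,s5}  [new]
{s1,s3,s4} --p--> {s1,s2,s3,s4,s5}  [new]
{s1,s3,s4} --q--> {s1,s2,s4,s5}  [new]
{s0,s1,s5} --p--> {s0,s1,s2,s4,s5}  [new]
{s0,s1,s5} --q--> {s1,s2,s4,s5}  [seen]
{s1,s2,s3,s4,s5} --p--> {s0,s1,s2,s3,s4,s5}  [new]
{s1,s2,s3,s4,s5} --q--> {s0,s1,s2,s4,s5}  [seen]
{s1,s2,s4,s5} --p--> {s0,s1,s3,s4,s5}  [new]
{s1,s2,s4,s5} --q--> {s0,s1,s2,s4,s5}  [seen]
{s0,s1,s2,s4,s5} --p--> {s0,s1,s2,s3,s4,s5}  [seen]
{s0,s1,s2,s4,s5} --q--> {s0,s1,s2,s4,s5}  [seen]
{s0,s1,s2,s3,s4,s5} --p--> {s0,s1,s2,s3,s4,s5}  [seen]
{s0,s1,s2,s3,s4,s5} --q--> {s0,s1,s2,s4,s5}  [seen]
{s0,s1,s3,s4,s5} --p--> {s0,s1,s2,s3,s4,s5}  [seen]
{s0,s1,s3,s4,s5} --q--> {s1,s2,s4,s5}  [seen]
Reachable DFA states: {s0}, {s2}, {s1,s3,s4}, {s0,s1,s5}, {s1,s2,s3,s4,s5}, {s1,s2,s4,s5}, {s0,s1,s2,s4,s5}, {s0,s1,s2,s3,s4,s5}, {s0,s1,s3,s4,s5}.
{s5} is not among them.

no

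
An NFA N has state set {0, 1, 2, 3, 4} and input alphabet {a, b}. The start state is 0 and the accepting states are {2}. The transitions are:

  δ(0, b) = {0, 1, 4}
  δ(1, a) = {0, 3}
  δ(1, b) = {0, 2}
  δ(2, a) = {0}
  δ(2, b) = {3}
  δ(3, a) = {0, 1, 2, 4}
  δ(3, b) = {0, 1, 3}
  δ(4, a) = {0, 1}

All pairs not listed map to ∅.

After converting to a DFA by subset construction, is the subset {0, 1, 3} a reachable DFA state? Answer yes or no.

yes

Start state of the DFA: {0}.
{0} --a--> ∅  [new]
{0} --b--> {0, 1, 4}  [new]
∅ --a--> ∅  [seen]
∅ --b--> ∅  [seen]
{0, 1, 4} --a--> {0, 1, 3}  [new]
{0, 1, 4} --b--> {0, 1, 2, 4}  [new]
{0, 1, 3} --a--> {0, 1, 2, 3, 4}  [new]
{0, 1, 3} --b--> {0, 1, 2, 3, 4}  [seen]
{0, 1, 2, 4} --a--> {0, 1, 3}  [seen]
{0, 1, 2, 4} --b--> {0, 1, 2, 3, 4}  [seen]
{0, 1, 2, 3, 4} --a--> {0, 1, 2, 3, 4}  [seen]
{0, 1, 2, 3, 4} --b--> {0, 1, 2, 3, 4}  [seen]
Reachable DFA states: {0}, ∅, {0, 1, 4}, {0, 1, 3}, {0, 1, 2, 4}, {0, 1, 2, 3, 4}.
{0, 1, 3} is among them.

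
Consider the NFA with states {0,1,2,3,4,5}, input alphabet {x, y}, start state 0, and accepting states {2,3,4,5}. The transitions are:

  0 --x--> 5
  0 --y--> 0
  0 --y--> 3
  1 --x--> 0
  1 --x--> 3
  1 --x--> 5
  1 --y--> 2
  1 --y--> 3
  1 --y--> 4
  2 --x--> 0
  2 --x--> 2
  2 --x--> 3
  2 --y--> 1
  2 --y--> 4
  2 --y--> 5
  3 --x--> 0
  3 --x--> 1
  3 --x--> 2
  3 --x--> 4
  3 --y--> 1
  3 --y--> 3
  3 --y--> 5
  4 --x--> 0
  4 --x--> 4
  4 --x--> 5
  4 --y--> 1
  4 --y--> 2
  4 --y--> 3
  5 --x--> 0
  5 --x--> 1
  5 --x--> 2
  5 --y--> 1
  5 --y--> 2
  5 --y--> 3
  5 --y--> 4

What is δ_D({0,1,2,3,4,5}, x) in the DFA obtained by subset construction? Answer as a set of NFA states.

{0,1,2,3,4,5}

δ(0,x) = {5}; δ(1,x) = {0,3,5}; δ(2,x) = {0,2,3}; δ(3,x) = {0,1,2,4}; δ(4,x) = {0,4,5}; δ(5,x) = {0,1,2}.
Union: {0,1,2,3,4,5}.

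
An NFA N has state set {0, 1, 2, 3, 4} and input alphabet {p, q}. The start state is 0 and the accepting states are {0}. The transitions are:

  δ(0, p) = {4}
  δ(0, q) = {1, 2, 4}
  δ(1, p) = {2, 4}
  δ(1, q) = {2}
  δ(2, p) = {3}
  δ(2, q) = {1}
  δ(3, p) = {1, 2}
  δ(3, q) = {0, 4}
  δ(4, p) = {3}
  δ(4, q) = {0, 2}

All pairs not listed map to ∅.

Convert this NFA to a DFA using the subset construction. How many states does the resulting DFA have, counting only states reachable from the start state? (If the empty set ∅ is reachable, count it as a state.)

14

Start state of the DFA: {0}.
{0} --p--> {4}  [new]
{0} --q--> {1, 2, 4}  [new]
{4} --p--> {3}  [new]
{4} --q--> {0, 2}  [new]
{1, 2, 4} --p--> {2, 3, 4}  [new]
{1, 2, 4} --q--> {0, 1, 2}  [new]
{3} --p--> {1, 2}  [new]
{3} --q--> {0, 4}  [new]
{0, 2} --p--> {3, 4}  [new]
{0, 2} --q--> {1, 2, 4}  [seen]
{2, 3, 4} --p--> {1, 2, 3}  [new]
{2, 3, 4} --q--> {0, 1, 2, 4}  [new]
{0, 1, 2} --p--> {2, 3, 4}  [seen]
{0, 1, 2} --q--> {1, 2, 4}  [seen]
{1, 2} --p--> {2, 3, 4}  [seen]
{1, 2} --q--> {1, 2}  [seen]
{0, 4} --p--> {3, 4}  [seen]
{0, 4} --q--> {0, 1, 2, 4}  [seen]
{3, 4} --p--> {1, 2, 3}  [seen]
{3, 4} --q--> {0, 2, 4}  [new]
{1, 2, 3} --p--> {1, 2, 3, 4}  [new]
{1, 2, 3} --q--> {0, 1, 2, 4}  [seen]
{0, 1, 2, 4} --p--> {2, 3, 4}  [seen]
{0, 1, 2, 4} --q--> {0, 1, 2, 4}  [seen]
{0, 2, 4} --p--> {3, 4}  [seen]
{0, 2, 4} --q--> {0, 1, 2, 4}  [seen]
{1, 2, 3, 4} --p--> {1, 2, 3, 4}  [seen]
{1, 2, 3, 4} --q--> {0, 1, 2, 4}  [seen]
Reachable DFA states: {0}, {4}, {1, 2, 4}, {3}, {0, 2}, {2, 3, 4}, {0, 1, 2}, {1, 2}, {0, 4}, {3, 4}, {1, 2, 3}, {0, 1, 2, 4}, {0, 2, 4}, {1, 2, 3, 4}.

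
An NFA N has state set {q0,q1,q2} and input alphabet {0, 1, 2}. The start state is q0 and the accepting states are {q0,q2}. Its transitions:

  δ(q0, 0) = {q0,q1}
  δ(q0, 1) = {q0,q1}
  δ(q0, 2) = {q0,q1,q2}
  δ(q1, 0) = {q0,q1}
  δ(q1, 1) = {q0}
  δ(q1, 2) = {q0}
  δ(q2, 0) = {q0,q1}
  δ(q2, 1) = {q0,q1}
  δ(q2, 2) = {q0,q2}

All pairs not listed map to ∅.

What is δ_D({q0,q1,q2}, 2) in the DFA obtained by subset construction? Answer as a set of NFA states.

δ(q0,2) = {q0,q1,q2}; δ(q1,2) = {q0}; δ(q2,2) = {q0,q2}.
Union: {q0,q1,q2}.

{q0,q1,q2}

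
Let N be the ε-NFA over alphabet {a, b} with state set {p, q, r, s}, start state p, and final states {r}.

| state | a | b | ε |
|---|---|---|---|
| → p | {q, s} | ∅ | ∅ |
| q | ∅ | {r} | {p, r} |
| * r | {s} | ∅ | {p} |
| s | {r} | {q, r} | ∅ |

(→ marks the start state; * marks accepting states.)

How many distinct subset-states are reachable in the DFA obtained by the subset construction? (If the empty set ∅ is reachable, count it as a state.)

Start state of the DFA: {p} (ε-closure of the NFA start).
{p} --a--> {p, q, r, s}  [new]
{p} --b--> ∅  [new]
{p, q, r, s} --a--> {p, q, r, s}  [seen]
{p, q, r, s} --b--> {p, q, r}  [new]
∅ --a--> ∅  [seen]
∅ --b--> ∅  [seen]
{p, q, r} --a--> {p, q, r, s}  [seen]
{p, q, r} --b--> {p, r}  [new]
{p, r} --a--> {p, q, r, s}  [seen]
{p, r} --b--> ∅  [seen]
Reachable DFA states: {p}, {p, q, r, s}, ∅, {p, q, r}, {p, r}.

5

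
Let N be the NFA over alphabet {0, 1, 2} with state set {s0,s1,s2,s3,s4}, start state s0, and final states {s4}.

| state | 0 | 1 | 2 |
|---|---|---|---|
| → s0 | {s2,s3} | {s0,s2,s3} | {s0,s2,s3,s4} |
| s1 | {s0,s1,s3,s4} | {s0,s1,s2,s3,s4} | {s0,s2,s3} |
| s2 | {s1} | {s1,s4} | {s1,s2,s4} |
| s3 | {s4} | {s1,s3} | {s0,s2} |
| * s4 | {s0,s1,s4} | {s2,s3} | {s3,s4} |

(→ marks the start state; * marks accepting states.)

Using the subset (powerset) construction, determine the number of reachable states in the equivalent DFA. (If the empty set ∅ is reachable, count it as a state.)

Start state of the DFA: {s0}.
{s0} --0--> {s2,s3}  [new]
{s0} --1--> {s0,s2,s3}  [new]
{s0} --2--> {s0,s2,s3,s4}  [new]
{s2,s3} --0--> {s1,s4}  [new]
{s2,s3} --1--> {s1,s3,s4}  [new]
{s2,s3} --2--> {s0,s1,s2,s4}  [new]
{s0,s2,s3} --0--> {s1,s2,s3,s4}  [new]
{s0,s2,s3} --1--> {s0,s1,s2,s3,s4}  [new]
{s0,s2,s3} --2--> {s0,s1,s2,s3,s4}  [seen]
{s0,s2,s3,s4} --0--> {s0,s1,s2,s3,s4}  [seen]
{s0,s2,s3,s4} --1--> {s0,s1,s2,s3,s4}  [seen]
{s0,s2,s3,s4} --2--> {s0,s1,s2,s3,s4}  [seen]
{s1,s4} --0--> {s0,s1,s3,s4}  [new]
{s1,s4} --1--> {s0,s1,s2,s3,s4}  [seen]
{s1,s4} --2--> {s0,s2,s3,s4}  [seen]
{s1,s3,s4} --0--> {s0,s1,s3,s4}  [seen]
{s1,s3,s4} --1--> {s0,s1,s2,s3,s4}  [seen]
{s1,s3,s4} --2--> {s0,s2,s3,s4}  [seen]
{s0,s1,s2,s4} --0--> {s0,s1,s2,s3,s4}  [seen]
{s0,s1,s2,s4} --1--> {s0,s1,s2,s3,s4}  [seen]
{s0,s1,s2,s4} --2--> {s0,s1,s2,s3,s4}  [seen]
{s1,s2,s3,s4} --0--> {s0,s1,s3,s4}  [seen]
{s1,s2,s3,s4} --1--> {s0,s1,s2,s3,s4}  [seen]
{s1,s2,s3,s4} --2--> {s0,s1,s2,s3,s4}  [seen]
{s0,s1,s2,s3,s4} --0--> {s0,s1,s2,s3,s4}  [seen]
{s0,s1,s2,s3,s4} --1--> {s0,s1,s2,s3,s4}  [seen]
{s0,s1,s2,s3,s4} --2--> {s0,s1,s2,s3,s4}  [seen]
{s0,s1,s3,s4} --0--> {s0,s1,s2,s3,s4}  [seen]
{s0,s1,s3,s4} --1--> {s0,s1,s2,s3,s4}  [seen]
{s0,s1,s3,s4} --2--> {s0,s2,s3,s4}  [seen]
Reachable DFA states: {s0}, {s2,s3}, {s0,s2,s3}, {s0,s2,s3,s4}, {s1,s4}, {s1,s3,s4}, {s0,s1,s2,s4}, {s1,s2,s3,s4}, {s0,s1,s2,s3,s4}, {s0,s1,s3,s4}.

10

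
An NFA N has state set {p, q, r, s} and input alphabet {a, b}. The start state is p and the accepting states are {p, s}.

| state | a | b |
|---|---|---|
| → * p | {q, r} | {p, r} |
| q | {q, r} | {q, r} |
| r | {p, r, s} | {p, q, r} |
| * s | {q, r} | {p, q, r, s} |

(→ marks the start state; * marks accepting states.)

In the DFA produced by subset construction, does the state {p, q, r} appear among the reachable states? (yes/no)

yes

Start state of the DFA: {p}.
{p} --a--> {q, r}  [new]
{p} --b--> {p, r}  [new]
{q, r} --a--> {p, q, r, s}  [new]
{q, r} --b--> {p, q, r}  [new]
{p, r} --a--> {p, q, r, s}  [seen]
{p, r} --b--> {p, q, r}  [seen]
{p, q, r, s} --a--> {p, q, r, s}  [seen]
{p, q, r, s} --b--> {p, q, r, s}  [seen]
{p, q, r} --a--> {p, q, r, s}  [seen]
{p, q, r} --b--> {p, q, r}  [seen]
Reachable DFA states: {p}, {q, r}, {p, r}, {p, q, r, s}, {p, q, r}.
{p, q, r} is among them.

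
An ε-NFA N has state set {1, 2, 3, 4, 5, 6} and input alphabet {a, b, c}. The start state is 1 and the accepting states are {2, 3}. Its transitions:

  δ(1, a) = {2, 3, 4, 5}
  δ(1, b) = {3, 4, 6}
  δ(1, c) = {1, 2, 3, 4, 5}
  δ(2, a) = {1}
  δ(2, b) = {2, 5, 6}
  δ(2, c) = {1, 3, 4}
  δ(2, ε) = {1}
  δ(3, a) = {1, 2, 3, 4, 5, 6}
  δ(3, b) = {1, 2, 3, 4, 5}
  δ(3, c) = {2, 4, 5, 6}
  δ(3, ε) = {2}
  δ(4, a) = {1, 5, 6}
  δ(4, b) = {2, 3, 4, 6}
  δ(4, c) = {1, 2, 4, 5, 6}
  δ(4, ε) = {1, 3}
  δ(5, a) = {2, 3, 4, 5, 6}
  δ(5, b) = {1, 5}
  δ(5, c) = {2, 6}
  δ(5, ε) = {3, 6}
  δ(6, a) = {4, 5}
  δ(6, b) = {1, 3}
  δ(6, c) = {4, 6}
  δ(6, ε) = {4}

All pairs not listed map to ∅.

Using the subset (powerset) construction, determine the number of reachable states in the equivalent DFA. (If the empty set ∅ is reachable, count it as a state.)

Start state of the DFA: {1} (ε-closure of the NFA start).
{1} --a--> {1, 2, 3, 4, 5, 6}  [new]
{1} --b--> {1, 2, 3, 4, 6}  [new]
{1} --c--> {1, 2, 3, 4, 5, 6}  [seen]
{1, 2, 3, 4, 5, 6} --a--> {1, 2, 3, 4, 5, 6}  [seen]
{1, 2, 3, 4, 5, 6} --b--> {1, 2, 3, 4, 5, 6}  [seen]
{1, 2, 3, 4, 5, 6} --c--> {1, 2, 3, 4, 5, 6}  [seen]
{1, 2, 3, 4, 6} --a--> {1, 2, 3, 4, 5, 6}  [seen]
{1, 2, 3, 4, 6} --b--> {1, 2, 3, 4, 5, 6}  [seen]
{1, 2, 3, 4, 6} --c--> {1, 2, 3, 4, 5, 6}  [seen]
Reachable DFA states: {1}, {1, 2, 3, 4, 5, 6}, {1, 2, 3, 4, 6}.

3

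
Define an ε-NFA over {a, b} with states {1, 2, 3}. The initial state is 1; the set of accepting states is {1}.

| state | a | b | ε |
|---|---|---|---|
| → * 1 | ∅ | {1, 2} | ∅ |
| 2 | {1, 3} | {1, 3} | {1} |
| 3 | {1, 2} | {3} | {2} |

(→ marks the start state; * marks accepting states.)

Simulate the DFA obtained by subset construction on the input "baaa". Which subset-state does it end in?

{1, 2, 3}

Start: {1}.
δ(1,b) = {1, 2}.
Union: {1, 2}.
After b: {1, 2}.
δ(1,a) = ∅; δ(2,a) = {1, 3}.
Union: {1, 3}.
ε-closure gives {1, 2, 3}.
After a: {1, 2, 3}.
δ(1,a) = ∅; δ(2,a) = {1, 3}; δ(3,a) = {1, 2}.
Union: {1, 2, 3}.
After a: {1, 2, 3}.
δ(1,a) = ∅; δ(2,a) = {1, 3}; δ(3,a) = {1, 2}.
Union: {1, 2, 3}.
After a: {1, 2, 3}.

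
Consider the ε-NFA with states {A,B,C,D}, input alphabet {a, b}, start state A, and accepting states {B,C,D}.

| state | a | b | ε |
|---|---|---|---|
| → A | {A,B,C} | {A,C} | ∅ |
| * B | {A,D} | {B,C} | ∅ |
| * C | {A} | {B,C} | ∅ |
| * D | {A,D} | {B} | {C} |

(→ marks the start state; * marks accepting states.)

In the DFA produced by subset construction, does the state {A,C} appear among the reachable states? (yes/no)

Start state of the DFA: {A} (ε-closure of the NFA start).
{A} --a--> {A,B,C}  [new]
{A} --b--> {A,C}  [new]
{A,B,C} --a--> {A,B,C,D}  [new]
{A,B,C} --b--> {A,B,C}  [seen]
{A,C} --a--> {A,B,C}  [seen]
{A,C} --b--> {A,B,C}  [seen]
{A,B,C,D} --a--> {A,B,C,D}  [seen]
{A,B,C,D} --b--> {A,B,C}  [seen]
Reachable DFA states: {A}, {A,B,C}, {A,C}, {A,B,C,D}.
{A,C} is among them.

yes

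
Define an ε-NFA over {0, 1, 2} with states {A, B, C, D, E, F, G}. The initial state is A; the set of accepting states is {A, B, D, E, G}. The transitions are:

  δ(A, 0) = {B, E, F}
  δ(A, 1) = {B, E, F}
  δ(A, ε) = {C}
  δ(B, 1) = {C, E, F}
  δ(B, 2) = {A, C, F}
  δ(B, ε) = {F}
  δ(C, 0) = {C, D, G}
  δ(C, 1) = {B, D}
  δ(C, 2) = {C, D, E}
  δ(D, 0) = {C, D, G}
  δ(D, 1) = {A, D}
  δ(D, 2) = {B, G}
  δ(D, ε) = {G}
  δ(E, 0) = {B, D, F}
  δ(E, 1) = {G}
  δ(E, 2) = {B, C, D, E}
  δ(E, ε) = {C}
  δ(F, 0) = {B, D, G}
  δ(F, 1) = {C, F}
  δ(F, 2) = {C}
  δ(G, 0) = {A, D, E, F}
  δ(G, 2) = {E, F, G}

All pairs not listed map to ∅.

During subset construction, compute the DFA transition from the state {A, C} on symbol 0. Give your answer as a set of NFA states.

{B, C, D, E, F, G}

δ(A,0) = {B, E, F}; δ(C,0) = {C, D, G}.
Union: {B, C, D, E, F, G}.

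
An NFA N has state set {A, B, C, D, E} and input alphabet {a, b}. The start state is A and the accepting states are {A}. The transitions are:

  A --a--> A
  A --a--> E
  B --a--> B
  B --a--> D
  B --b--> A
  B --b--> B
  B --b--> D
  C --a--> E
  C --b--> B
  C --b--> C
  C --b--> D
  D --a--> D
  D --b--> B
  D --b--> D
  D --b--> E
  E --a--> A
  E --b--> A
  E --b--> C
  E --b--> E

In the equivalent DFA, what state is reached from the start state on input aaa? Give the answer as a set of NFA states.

Start: {A}.
δ(A,a) = {A, E}.
Union: {A, E}.
After a: {A, E}.
δ(A,a) = {A, E}; δ(E,a) = {A}.
Union: {A, E}.
After a: {A, E}.
δ(A,a) = {A, E}; δ(E,a) = {A}.
Union: {A, E}.
After a: {A, E}.

{A, E}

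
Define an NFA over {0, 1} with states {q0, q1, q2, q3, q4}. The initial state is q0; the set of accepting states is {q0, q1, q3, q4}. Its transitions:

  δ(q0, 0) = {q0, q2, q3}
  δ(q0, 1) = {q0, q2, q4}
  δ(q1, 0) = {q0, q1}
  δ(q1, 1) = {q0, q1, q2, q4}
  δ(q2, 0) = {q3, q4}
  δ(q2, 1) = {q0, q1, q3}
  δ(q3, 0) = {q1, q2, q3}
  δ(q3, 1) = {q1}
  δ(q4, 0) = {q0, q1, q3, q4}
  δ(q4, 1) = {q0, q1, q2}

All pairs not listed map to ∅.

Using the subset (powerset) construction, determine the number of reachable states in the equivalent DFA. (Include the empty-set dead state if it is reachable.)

4

Start state of the DFA: {q0}.
{q0} --0--> {q0, q2, q3}  [new]
{q0} --1--> {q0, q2, q4}  [new]
{q0, q2, q3} --0--> {q0, q1, q2, q3, q4}  [new]
{q0, q2, q3} --1--> {q0, q1, q2, q3, q4}  [seen]
{q0, q2, q4} --0--> {q0, q1, q2, q3, q4}  [seen]
{q0, q2, q4} --1--> {q0, q1, q2, q3, q4}  [seen]
{q0, q1, q2, q3, q4} --0--> {q0, q1, q2, q3, q4}  [seen]
{q0, q1, q2, q3, q4} --1--> {q0, q1, q2, q3, q4}  [seen]
Reachable DFA states: {q0}, {q0, q2, q3}, {q0, q2, q4}, {q0, q1, q2, q3, q4}.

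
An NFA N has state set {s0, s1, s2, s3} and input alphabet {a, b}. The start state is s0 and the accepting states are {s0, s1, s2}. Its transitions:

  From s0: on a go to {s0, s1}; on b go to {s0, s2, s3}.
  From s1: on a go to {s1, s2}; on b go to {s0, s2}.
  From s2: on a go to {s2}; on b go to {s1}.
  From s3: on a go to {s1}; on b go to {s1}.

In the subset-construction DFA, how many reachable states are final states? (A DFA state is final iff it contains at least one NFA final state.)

Start state of the DFA: {s0}.
{s0} --a--> {s0, s1}  [new]
{s0} --b--> {s0, s2, s3}  [new]
{s0, s1} --a--> {s0, s1, s2}  [new]
{s0, s1} --b--> {s0, s2, s3}  [seen]
{s0, s2, s3} --a--> {s0, s1, s2}  [seen]
{s0, s2, s3} --b--> {s0, s1, s2, s3}  [new]
{s0, s1, s2} --a--> {s0, s1, s2}  [seen]
{s0, s1, s2} --b--> {s0, s1, s2, s3}  [seen]
{s0, s1, s2, s3} --a--> {s0, s1, s2}  [seen]
{s0, s1, s2, s3} --b--> {s0, s1, s2, s3}  [seen]
Reachable DFA states: {s0}, {s0, s1}, {s0, s2, s3}, {s0, s1, s2}, {s0, s1, s2, s3}.
Accepting DFA states (contain an NFA accepting state): {s0}, {s0, s1}, {s0, s2, s3}, {s0, s1, s2}, {s0, s1, s2, s3}.

5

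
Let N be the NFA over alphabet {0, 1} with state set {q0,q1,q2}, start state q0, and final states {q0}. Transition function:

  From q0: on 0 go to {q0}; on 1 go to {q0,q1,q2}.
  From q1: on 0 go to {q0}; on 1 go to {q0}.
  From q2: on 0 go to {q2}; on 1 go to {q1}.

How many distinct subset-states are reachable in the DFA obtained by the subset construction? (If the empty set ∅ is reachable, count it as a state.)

3

Start state of the DFA: {q0}.
{q0} --0--> {q0}  [seen]
{q0} --1--> {q0,q1,q2}  [new]
{q0,q1,q2} --0--> {q0,q2}  [new]
{q0,q1,q2} --1--> {q0,q1,q2}  [seen]
{q0,q2} --0--> {q0,q2}  [seen]
{q0,q2} --1--> {q0,q1,q2}  [seen]
Reachable DFA states: {q0}, {q0,q1,q2}, {q0,q2}.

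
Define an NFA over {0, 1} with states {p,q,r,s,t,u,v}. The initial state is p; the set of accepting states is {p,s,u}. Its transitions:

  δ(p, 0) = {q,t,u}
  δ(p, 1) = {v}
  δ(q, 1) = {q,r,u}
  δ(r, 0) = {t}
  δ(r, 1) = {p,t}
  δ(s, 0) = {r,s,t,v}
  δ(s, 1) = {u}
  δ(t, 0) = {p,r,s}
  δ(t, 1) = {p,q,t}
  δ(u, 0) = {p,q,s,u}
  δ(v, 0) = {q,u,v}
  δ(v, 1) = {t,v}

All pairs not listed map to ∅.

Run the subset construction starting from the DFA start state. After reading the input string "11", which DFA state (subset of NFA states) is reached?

{t,v}

Start: {p}.
δ(p,1) = {v}.
Union: {v}.
After 1: {v}.
δ(v,1) = {t,v}.
Union: {t,v}.
After 1: {t,v}.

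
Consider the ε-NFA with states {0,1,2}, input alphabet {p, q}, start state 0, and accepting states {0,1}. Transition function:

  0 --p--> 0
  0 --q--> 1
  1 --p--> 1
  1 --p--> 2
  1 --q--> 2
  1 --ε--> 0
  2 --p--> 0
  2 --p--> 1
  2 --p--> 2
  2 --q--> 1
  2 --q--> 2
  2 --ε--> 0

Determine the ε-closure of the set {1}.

Begin with {1}.
1 →ε {0}; add 0.
ε-closure = {0,1}.

{0,1}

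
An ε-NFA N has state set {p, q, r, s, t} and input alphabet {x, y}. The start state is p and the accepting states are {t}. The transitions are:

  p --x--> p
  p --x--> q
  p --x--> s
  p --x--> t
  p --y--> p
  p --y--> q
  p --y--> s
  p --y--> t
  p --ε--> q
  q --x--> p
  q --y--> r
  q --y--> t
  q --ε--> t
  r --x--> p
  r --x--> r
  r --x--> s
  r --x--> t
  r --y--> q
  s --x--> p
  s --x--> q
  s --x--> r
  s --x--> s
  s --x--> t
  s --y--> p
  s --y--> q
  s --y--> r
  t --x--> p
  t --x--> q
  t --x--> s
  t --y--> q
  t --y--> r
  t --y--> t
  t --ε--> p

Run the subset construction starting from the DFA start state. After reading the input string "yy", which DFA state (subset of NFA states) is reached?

{p, q, r, s, t}

Start: {p, q, t}.
δ(p,y) = {p, q, s, t}; δ(q,y) = {r, t}; δ(t,y) = {q, r, t}.
Union: {p, q, r, s, t}.
After y: {p, q, r, s, t}.
δ(p,y) = {p, q, s, t}; δ(q,y) = {r, t}; δ(r,y) = {q}; δ(s,y) = {p, q, r}; δ(t,y) = {q, r, t}.
Union: {p, q, r, s, t}.
After y: {p, q, r, s, t}.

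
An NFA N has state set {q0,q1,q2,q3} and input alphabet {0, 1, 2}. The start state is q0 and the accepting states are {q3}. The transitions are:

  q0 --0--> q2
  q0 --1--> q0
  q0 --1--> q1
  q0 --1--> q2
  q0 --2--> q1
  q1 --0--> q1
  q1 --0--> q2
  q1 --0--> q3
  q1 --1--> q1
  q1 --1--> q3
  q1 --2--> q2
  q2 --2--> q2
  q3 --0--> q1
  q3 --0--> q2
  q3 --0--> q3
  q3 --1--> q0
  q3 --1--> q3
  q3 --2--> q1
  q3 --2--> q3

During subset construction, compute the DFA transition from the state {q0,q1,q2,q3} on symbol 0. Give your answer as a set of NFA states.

{q1,q2,q3}

δ(q0,0) = {q2}; δ(q1,0) = {q1,q2,q3}; δ(q2,0) = ∅; δ(q3,0) = {q1,q2,q3}.
Union: {q1,q2,q3}.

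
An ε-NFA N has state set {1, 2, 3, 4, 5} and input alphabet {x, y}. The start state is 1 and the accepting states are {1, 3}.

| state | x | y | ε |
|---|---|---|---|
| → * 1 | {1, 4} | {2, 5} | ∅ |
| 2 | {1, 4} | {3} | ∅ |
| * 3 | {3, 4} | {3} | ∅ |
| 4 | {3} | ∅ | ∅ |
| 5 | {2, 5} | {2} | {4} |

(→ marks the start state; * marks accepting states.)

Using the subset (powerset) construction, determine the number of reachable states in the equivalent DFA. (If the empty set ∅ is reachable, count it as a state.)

Start state of the DFA: {1} (ε-closure of the NFA start).
{1} --x--> {1, 4}  [new]
{1} --y--> {2, 4, 5}  [new]
{1, 4} --x--> {1, 3, 4}  [new]
{1, 4} --y--> {2, 4, 5}  [seen]
{2, 4, 5} --x--> {1, 2, 3, 4, 5}  [new]
{2, 4, 5} --y--> {2, 3}  [new]
{1, 3, 4} --x--> {1, 3, 4}  [seen]
{1, 3, 4} --y--> {2, 3, 4, 5}  [new]
{1, 2, 3, 4, 5} --x--> {1, 2, 3, 4, 5}  [seen]
{1, 2, 3, 4, 5} --y--> {2, 3, 4, 5}  [seen]
{2, 3} --x--> {1, 3, 4}  [seen]
{2, 3} --y--> {3}  [new]
{2, 3, 4, 5} --x--> {1, 2, 3, 4, 5}  [seen]
{2, 3, 4, 5} --y--> {2, 3}  [seen]
{3} --x--> {3, 4}  [new]
{3} --y--> {3}  [seen]
{3, 4} --x--> {3, 4}  [seen]
{3, 4} --y--> {3}  [seen]
Reachable DFA states: {1}, {1, 4}, {2, 4, 5}, {1, 3, 4}, {1, 2, 3, 4, 5}, {2, 3}, {2, 3, 4, 5}, {3}, {3, 4}.

9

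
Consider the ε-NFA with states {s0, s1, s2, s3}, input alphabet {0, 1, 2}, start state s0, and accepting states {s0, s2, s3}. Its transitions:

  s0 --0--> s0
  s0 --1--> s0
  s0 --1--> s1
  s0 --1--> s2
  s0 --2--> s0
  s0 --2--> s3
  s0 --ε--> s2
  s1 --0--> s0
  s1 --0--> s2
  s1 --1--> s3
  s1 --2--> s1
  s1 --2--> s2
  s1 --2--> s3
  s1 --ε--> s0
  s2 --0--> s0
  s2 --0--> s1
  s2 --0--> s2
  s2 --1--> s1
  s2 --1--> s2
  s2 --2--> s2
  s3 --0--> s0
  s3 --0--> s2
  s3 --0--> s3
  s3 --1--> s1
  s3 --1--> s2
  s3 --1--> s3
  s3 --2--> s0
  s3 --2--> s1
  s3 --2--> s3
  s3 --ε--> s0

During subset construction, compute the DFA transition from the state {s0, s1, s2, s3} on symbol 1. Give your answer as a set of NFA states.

{s0, s1, s2, s3}

δ(s0,1) = {s0, s1, s2}; δ(s1,1) = {s3}; δ(s2,1) = {s1, s2}; δ(s3,1) = {s1, s2, s3}.
Union: {s0, s1, s2, s3}.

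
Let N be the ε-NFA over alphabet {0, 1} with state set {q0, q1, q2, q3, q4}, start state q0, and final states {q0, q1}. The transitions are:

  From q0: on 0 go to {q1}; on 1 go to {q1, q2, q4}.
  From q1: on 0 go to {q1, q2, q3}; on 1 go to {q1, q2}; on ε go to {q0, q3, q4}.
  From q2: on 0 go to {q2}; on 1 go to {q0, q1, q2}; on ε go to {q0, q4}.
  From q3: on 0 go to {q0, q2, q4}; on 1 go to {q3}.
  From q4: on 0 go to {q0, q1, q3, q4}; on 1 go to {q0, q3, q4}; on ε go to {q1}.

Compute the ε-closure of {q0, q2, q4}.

Begin with {q0, q2, q4}.
q4 →ε {q1}; add q1.
q1 →ε {q0, q3, q4}; add q3.
ε-closure = {q0, q1, q2, q3, q4}.

{q0, q1, q2, q3, q4}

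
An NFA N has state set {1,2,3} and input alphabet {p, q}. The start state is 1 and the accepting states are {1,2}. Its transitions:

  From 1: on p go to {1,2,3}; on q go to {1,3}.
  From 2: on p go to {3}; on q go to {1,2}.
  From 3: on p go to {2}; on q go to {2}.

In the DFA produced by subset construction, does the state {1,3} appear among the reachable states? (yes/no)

yes

Start state of the DFA: {1}.
{1} --p--> {1,2,3}  [new]
{1} --q--> {1,3}  [new]
{1,2,3} --p--> {1,2,3}  [seen]
{1,2,3} --q--> {1,2,3}  [seen]
{1,3} --p--> {1,2,3}  [seen]
{1,3} --q--> {1,2,3}  [seen]
Reachable DFA states: {1}, {1,2,3}, {1,3}.
{1,3} is among them.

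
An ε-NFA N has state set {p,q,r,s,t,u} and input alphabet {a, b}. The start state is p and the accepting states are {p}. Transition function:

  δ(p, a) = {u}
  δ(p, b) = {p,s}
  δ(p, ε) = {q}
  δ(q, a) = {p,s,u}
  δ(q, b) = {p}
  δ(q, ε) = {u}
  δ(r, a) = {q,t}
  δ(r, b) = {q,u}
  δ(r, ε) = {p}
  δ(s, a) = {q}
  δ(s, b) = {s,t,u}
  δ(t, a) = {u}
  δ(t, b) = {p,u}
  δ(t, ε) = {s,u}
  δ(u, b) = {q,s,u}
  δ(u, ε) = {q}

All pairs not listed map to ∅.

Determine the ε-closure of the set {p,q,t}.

{p,q,s,t,u}

Begin with {p,q,t}.
q →ε {u}; add u.
t →ε {s,u}; add s.
ε-closure = {p,q,s,t,u}.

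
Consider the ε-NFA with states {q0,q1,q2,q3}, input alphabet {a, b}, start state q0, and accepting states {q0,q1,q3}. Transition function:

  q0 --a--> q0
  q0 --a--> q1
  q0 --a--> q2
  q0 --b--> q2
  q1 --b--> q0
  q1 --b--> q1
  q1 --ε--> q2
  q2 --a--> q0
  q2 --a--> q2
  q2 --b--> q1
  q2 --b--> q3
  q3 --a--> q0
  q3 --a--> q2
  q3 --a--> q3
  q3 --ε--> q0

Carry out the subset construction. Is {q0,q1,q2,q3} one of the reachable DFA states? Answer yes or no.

Start state of the DFA: {q0} (ε-closure of the NFA start).
{q0} --a--> {q0,q1,q2}  [new]
{q0} --b--> {q2}  [new]
{q0,q1,q2} --a--> {q0,q1,q2}  [seen]
{q0,q1,q2} --b--> {q0,q1,q2,q3}  [new]
{q2} --a--> {q0,q2}  [new]
{q2} --b--> {q0,q1,q2,q3}  [seen]
{q0,q1,q2,q3} --a--> {q0,q1,q2,q3}  [seen]
{q0,q1,q2,q3} --b--> {q0,q1,q2,q3}  [seen]
{q0,q2} --a--> {q0,q1,q2}  [seen]
{q0,q2} --b--> {q0,q1,q2,q3}  [seen]
Reachable DFA states: {q0}, {q0,q1,q2}, {q2}, {q0,q1,q2,q3}, {q0,q2}.
{q0,q1,q2,q3} is among them.

yes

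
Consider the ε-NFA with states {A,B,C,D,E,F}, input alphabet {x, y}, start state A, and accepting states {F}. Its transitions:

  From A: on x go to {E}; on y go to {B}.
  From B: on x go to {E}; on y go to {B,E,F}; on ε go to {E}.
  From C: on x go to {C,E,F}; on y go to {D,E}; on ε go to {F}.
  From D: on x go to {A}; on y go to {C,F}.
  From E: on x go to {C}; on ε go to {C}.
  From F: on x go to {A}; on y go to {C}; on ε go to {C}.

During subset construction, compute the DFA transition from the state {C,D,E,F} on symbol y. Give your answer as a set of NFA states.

δ(C,y) = {D,E}; δ(D,y) = {C,F}; δ(E,y) = ∅; δ(F,y) = {C}.
Union: {C,D,E,F}.

{C,D,E,F}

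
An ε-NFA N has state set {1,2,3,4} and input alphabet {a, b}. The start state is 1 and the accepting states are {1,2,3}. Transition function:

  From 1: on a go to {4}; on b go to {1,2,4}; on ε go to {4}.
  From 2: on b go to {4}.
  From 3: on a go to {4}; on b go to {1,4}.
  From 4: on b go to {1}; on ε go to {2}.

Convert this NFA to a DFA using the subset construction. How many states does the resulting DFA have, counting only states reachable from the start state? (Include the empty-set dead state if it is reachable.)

Start state of the DFA: {1,2,4} (ε-closure of the NFA start).
{1,2,4} --a--> {2,4}  [new]
{1,2,4} --b--> {1,2,4}  [seen]
{2,4} --a--> ∅  [new]
{2,4} --b--> {1,2,4}  [seen]
∅ --a--> ∅  [seen]
∅ --b--> ∅  [seen]
Reachable DFA states: {1,2,4}, {2,4}, ∅.

3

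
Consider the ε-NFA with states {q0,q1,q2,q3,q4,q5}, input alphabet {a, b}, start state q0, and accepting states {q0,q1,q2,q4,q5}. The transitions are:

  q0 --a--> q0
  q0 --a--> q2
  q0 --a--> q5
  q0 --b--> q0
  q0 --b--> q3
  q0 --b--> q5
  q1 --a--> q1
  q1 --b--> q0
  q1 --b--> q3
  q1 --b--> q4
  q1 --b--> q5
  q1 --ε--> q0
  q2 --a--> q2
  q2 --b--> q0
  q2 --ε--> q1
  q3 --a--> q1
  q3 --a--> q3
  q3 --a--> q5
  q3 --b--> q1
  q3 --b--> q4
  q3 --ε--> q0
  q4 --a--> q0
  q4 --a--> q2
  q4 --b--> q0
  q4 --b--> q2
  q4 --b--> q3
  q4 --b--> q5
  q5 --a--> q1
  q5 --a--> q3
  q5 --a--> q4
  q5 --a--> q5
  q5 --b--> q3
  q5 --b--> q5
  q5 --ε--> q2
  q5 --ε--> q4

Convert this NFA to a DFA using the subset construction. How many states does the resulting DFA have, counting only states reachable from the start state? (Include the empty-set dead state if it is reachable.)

Start state of the DFA: {q0} (ε-closure of the NFA start).
{q0} --a--> {q0,q1,q2,q4,q5}  [new]
{q0} --b--> {q0,q1,q2,q3,q4,q5}  [new]
{q0,q1,q2,q4,q5} --a--> {q0,q1,q2,q3,q4,q5}  [seen]
{q0,q1,q2,q4,q5} --b--> {q0,q1,q2,q3,q4,q5}  [seen]
{q0,q1,q2,q3,q4,q5} --a--> {q0,q1,q2,q3,q4,q5}  [seen]
{q0,q1,q2,q3,q4,q5} --b--> {q0,q1,q2,q3,q4,q5}  [seen]
Reachable DFA states: {q0}, {q0,q1,q2,q4,q5}, {q0,q1,q2,q3,q4,q5}.

3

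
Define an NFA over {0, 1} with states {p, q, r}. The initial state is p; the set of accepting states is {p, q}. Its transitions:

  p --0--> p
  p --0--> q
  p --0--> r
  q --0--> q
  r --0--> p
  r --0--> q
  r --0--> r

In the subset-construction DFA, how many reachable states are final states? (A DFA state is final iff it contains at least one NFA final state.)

2

Start state of the DFA: {p}.
{p} --0--> {p, q, r}  [new]
{p} --1--> ∅  [new]
{p, q, r} --0--> {p, q, r}  [seen]
{p, q, r} --1--> ∅  [seen]
∅ --0--> ∅  [seen]
∅ --1--> ∅  [seen]
Reachable DFA states: {p}, {p, q, r}, ∅.
Accepting DFA states (contain an NFA accepting state): {p}, {p, q, r}.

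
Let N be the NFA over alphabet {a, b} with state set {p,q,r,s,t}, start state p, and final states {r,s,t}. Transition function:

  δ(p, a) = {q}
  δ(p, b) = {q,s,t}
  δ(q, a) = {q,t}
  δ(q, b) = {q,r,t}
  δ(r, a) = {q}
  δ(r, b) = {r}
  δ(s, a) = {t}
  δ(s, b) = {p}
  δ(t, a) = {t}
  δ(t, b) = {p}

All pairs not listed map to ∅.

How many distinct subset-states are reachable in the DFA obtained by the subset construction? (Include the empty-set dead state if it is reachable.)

7

Start state of the DFA: {p}.
{p} --a--> {q}  [new]
{p} --b--> {q,s,t}  [new]
{q} --a--> {q,t}  [new]
{q} --b--> {q,r,t}  [new]
{q,s,t} --a--> {q,t}  [seen]
{q,s,t} --b--> {p,q,r,t}  [new]
{q,t} --a--> {q,t}  [seen]
{q,t} --b--> {p,q,r,t}  [seen]
{q,r,t} --a--> {q,t}  [seen]
{q,r,t} --b--> {p,q,r,t}  [seen]
{p,q,r,t} --a--> {q,t}  [seen]
{p,q,r,t} --b--> {p,q,r,s,t}  [new]
{p,q,r,s,t} --a--> {q,t}  [seen]
{p,q,r,s,t} --b--> {p,q,r,s,t}  [seen]
Reachable DFA states: {p}, {q}, {q,s,t}, {q,t}, {q,r,t}, {p,q,r,t}, {p,q,r,s,t}.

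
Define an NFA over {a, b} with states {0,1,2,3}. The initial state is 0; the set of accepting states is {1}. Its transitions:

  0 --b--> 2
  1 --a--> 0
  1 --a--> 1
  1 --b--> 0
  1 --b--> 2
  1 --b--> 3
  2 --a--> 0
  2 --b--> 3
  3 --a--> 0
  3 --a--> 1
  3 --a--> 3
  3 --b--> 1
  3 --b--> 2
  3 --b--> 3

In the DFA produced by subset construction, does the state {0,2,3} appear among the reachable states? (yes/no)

no

Start state of the DFA: {0}.
{0} --a--> ∅  [new]
{0} --b--> {2}  [new]
∅ --a--> ∅  [seen]
∅ --b--> ∅  [seen]
{2} --a--> {0}  [seen]
{2} --b--> {3}  [new]
{3} --a--> {0,1,3}  [new]
{3} --b--> {1,2,3}  [new]
{0,1,3} --a--> {0,1,3}  [seen]
{0,1,3} --b--> {0,1,2,3}  [new]
{1,2,3} --a--> {0,1,3}  [seen]
{1,2,3} --b--> {0,1,2,3}  [seen]
{0,1,2,3} --a--> {0,1,3}  [seen]
{0,1,2,3} --b--> {0,1,2,3}  [seen]
Reachable DFA states: {0}, ∅, {2}, {3}, {0,1,3}, {1,2,3}, {0,1,2,3}.
{0,2,3} is not among them.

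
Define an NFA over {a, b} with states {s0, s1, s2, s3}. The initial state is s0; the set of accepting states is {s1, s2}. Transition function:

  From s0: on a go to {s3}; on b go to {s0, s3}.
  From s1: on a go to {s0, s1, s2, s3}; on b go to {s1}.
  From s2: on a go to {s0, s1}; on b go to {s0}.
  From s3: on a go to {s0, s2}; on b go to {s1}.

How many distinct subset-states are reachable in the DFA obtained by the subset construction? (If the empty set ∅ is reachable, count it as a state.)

8

Start state of the DFA: {s0}.
{s0} --a--> {s3}  [new]
{s0} --b--> {s0, s3}  [new]
{s3} --a--> {s0, s2}  [new]
{s3} --b--> {s1}  [new]
{s0, s3} --a--> {s0, s2, s3}  [new]
{s0, s3} --b--> {s0, s1, s3}  [new]
{s0, s2} --a--> {s0, s1, s3}  [seen]
{s0, s2} --b--> {s0, s3}  [seen]
{s1} --a--> {s0, s1, s2, s3}  [new]
{s1} --b--> {s1}  [seen]
{s0, s2, s3} --a--> {s0, s1, s2, s3}  [seen]
{s0, s2, s3} --b--> {s0, s1, s3}  [seen]
{s0, s1, s3} --a--> {s0, s1, s2, s3}  [seen]
{s0, s1, s3} --b--> {s0, s1, s3}  [seen]
{s0, s1, s2, s3} --a--> {s0, s1, s2, s3}  [seen]
{s0, s1, s2, s3} --b--> {s0, s1, s3}  [seen]
Reachable DFA states: {s0}, {s3}, {s0, s3}, {s0, s2}, {s1}, {s0, s2, s3}, {s0, s1, s3}, {s0, s1, s2, s3}.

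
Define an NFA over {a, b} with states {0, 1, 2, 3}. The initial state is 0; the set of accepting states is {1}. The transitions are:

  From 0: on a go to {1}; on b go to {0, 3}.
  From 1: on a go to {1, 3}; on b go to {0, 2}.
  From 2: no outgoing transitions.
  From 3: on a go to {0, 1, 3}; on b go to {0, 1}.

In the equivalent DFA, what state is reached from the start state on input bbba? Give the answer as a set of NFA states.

{0, 1, 3}

Start: {0}.
δ(0,b) = {0, 3}.
Union: {0, 3}.
After b: {0, 3}.
δ(0,b) = {0, 3}; δ(3,b) = {0, 1}.
Union: {0, 1, 3}.
After b: {0, 1, 3}.
δ(0,b) = {0, 3}; δ(1,b) = {0, 2}; δ(3,b) = {0, 1}.
Union: {0, 1, 2, 3}.
After b: {0, 1, 2, 3}.
δ(0,a) = {1}; δ(1,a) = {1, 3}; δ(2,a) = ∅; δ(3,a) = {0, 1, 3}.
Union: {0, 1, 3}.
After a: {0, 1, 3}.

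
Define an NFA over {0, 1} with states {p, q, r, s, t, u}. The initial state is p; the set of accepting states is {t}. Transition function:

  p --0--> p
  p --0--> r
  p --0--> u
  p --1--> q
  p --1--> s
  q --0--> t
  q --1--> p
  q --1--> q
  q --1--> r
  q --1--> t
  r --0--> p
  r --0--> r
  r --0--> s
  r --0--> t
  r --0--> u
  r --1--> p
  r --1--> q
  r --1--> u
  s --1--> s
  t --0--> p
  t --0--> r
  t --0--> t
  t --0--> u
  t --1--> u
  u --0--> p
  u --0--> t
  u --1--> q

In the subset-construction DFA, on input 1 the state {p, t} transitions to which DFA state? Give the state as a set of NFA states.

{q, s, u}

δ(p,1) = {q, s}; δ(t,1) = {u}.
Union: {q, s, u}.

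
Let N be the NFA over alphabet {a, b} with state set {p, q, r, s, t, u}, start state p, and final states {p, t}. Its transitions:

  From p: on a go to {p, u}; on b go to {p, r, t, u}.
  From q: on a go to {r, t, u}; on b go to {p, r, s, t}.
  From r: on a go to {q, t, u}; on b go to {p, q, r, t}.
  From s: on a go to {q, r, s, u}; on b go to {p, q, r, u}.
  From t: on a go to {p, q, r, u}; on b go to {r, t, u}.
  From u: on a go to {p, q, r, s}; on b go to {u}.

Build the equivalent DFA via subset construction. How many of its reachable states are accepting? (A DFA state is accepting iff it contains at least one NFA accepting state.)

6

Start state of the DFA: {p}.
{p} --a--> {p, u}  [new]
{p} --b--> {p, r, t, u}  [new]
{p, u} --a--> {p, q, r, s, u}  [new]
{p, u} --b--> {p, r, t, u}  [seen]
{p, r, t, u} --a--> {p, q, r, s, t, u}  [new]
{p, r, t, u} --b--> {p, q, r, t, u}  [new]
{p, q, r, s, u} --a--> {p, q, r, s, t, u}  [seen]
{p, q, r, s, u} --b--> {p, q, r, s, t, u}  [seen]
{p, q, r, s, t, u} --a--> {p, q, r, s, t, u}  [seen]
{p, q, r, s, t, u} --b--> {p, q, r, s, t, u}  [seen]
{p, q, r, t, u} --a--> {p, q, r, s, t, u}  [seen]
{p, q, r, t, u} --b--> {p, q, r, s, t, u}  [seen]
Reachable DFA states: {p}, {p, u}, {p, r, t, u}, {p, q, r, s, u}, {p, q, r, s, t, u}, {p, q, r, t, u}.
Accepting DFA states (contain an NFA accepting state): {p}, {p, u}, {p, r, t, u}, {p, q, r, s, u}, {p, q, r, s, t, u}, {p, q, r, t, u}.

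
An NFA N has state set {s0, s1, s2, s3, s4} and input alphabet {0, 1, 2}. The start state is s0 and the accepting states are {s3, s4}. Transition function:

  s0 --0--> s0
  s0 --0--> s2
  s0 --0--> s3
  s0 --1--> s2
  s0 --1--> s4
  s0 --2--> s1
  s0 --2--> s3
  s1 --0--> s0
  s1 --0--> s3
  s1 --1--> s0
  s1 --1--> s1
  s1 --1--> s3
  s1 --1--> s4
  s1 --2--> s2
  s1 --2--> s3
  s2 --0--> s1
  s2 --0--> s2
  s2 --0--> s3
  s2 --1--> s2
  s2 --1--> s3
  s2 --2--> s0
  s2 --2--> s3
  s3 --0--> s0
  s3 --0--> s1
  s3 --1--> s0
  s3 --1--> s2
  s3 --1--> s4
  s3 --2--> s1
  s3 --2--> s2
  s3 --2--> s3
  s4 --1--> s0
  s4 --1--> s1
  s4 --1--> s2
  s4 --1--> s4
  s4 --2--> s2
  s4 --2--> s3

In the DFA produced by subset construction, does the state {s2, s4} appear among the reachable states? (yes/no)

yes

Start state of the DFA: {s0}.
{s0} --0--> {s0, s2, s3}  [new]
{s0} --1--> {s2, s4}  [new]
{s0} --2--> {s1, s3}  [new]
{s0, s2, s3} --0--> {s0, s1, s2, s3}  [new]
{s0, s2, s3} --1--> {s0, s2, s3, s4}  [new]
{s0, s2, s3} --2--> {s0, s1, s2, s3}  [seen]
{s2, s4} --0--> {s1, s2, s3}  [new]
{s2, s4} --1--> {s0, s1, s2, s3, s4}  [new]
{s2, s4} --2--> {s0, s2, s3}  [seen]
{s1, s3} --0--> {s0, s1, s3}  [new]
{s1, s3} --1--> {s0, s1, s2, s3, s4}  [seen]
{s1, s3} --2--> {s1, s2, s3}  [seen]
{s0, s1, s2, s3} --0--> {s0, s1, s2, s3}  [seen]
{s0, s1, s2, s3} --1--> {s0, s1, s2, s3, s4}  [seen]
{s0, s1, s2, s3} --2--> {s0, s1, s2, s3}  [seen]
{s0, s2, s3, s4} --0--> {s0, s1, s2, s3}  [seen]
{s0, s2, s3, s4} --1--> {s0, s1, s2, s3, s4}  [seen]
{s0, s2, s3, s4} --2--> {s0, s1, s2, s3}  [seen]
{s1, s2, s3} --0--> {s0, s1, s2, s3}  [seen]
{s1, s2, s3} --1--> {s0, s1, s2, s3, s4}  [seen]
{s1, s2, s3} --2--> {s0, s1, s2, s3}  [seen]
{s0, s1, s2, s3, s4} --0--> {s0, s1, s2, s3}  [seen]
{s0, s1, s2, s3, s4} --1--> {s0, s1, s2, s3, s4}  [seen]
{s0, s1, s2, s3, s4} --2--> {s0, s1, s2, s3}  [seen]
{s0, s1, s3} --0--> {s0, s1, s2, s3}  [seen]
{s0, s1, s3} --1--> {s0, s1, s2, s3, s4}  [seen]
{s0, s1, s3} --2--> {s1, s2, s3}  [seen]
Reachable DFA states: {s0}, {s0, s2, s3}, {s2, s4}, {s1, s3}, {s0, s1, s2, s3}, {s0, s2, s3, s4}, {s1, s2, s3}, {s0, s1, s2, s3, s4}, {s0, s1, s3}.
{s2, s4} is among them.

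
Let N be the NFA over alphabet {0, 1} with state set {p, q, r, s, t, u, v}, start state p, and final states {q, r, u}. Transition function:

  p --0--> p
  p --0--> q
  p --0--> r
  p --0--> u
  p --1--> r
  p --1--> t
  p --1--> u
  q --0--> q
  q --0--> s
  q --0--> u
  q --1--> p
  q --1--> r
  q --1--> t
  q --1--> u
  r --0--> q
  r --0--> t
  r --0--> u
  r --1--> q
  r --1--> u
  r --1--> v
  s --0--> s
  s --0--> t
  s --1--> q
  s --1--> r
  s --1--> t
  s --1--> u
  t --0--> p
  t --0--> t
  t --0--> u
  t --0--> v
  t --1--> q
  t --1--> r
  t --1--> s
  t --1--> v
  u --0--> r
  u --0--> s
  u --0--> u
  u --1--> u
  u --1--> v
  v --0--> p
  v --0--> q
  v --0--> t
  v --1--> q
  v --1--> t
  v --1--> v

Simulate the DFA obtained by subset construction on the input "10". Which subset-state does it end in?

{p, q, r, s, t, u, v}

Start: {p}.
δ(p,1) = {r, t, u}.
Union: {r, t, u}.
After 1: {r, t, u}.
δ(r,0) = {q, t, u}; δ(t,0) = {p, t, u, v}; δ(u,0) = {r, s, u}.
Union: {p, q, r, s, t, u, v}.
After 0: {p, q, r, s, t, u, v}.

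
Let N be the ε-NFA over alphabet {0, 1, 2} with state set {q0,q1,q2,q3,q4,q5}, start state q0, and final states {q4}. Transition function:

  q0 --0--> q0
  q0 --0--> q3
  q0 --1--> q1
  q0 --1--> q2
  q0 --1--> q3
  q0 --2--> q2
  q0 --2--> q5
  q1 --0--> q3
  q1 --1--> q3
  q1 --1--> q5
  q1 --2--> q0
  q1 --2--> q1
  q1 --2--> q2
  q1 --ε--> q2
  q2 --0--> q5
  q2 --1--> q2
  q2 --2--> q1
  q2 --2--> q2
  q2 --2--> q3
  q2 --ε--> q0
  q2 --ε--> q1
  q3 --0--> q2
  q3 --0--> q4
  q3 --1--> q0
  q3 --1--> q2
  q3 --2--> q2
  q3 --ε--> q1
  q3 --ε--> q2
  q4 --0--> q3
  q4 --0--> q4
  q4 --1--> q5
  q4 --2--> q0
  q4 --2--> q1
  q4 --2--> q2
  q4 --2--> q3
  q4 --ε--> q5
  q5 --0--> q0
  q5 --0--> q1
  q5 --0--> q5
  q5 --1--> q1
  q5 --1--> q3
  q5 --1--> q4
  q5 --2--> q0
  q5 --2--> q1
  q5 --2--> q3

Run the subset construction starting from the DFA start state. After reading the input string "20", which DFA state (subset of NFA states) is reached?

{q0,q1,q2,q3,q5}

Start: {q0}.
δ(q0,2) = {q2,q5}.
Union: {q2,q5}.
ε-closure gives {q0,q1,q2,q5}.
After 2: {q0,q1,q2,q5}.
δ(q0,0) = {q0,q3}; δ(q1,0) = {q3}; δ(q2,0) = {q5}; δ(q5,0) = {q0,q1,q5}.
Union: {q0,q1,q3,q5}.
ε-closure gives {q0,q1,q2,q3,q5}.
After 0: {q0,q1,q2,q3,q5}.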